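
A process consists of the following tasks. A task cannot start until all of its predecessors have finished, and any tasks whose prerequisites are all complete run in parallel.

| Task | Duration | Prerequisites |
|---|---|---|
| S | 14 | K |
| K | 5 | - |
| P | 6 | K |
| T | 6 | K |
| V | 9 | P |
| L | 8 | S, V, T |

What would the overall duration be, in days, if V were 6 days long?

As given, the longest chain is K→P→V→L = 5+6+9+8 = 28, so the finish is 28 days.
V lies on that path, so at 6 days the path becomes 25 days.
The binding chain switches to K→S→L = 5+14+8 = 27; finish 27 days.

27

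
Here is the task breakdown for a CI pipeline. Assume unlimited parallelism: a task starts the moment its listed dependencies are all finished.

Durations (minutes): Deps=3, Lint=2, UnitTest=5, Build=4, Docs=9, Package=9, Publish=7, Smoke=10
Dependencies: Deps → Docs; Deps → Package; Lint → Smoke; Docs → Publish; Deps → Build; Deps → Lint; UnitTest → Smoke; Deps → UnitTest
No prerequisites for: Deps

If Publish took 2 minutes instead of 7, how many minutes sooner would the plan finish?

1

The binding path is Deps→Docs→Publish = 3+9+7 = 19; finish at 19 minutes.
Since Publish is critical, the -5 change carries straight to that chain (now 14 minutes).
New critical path: Deps→UnitTest→Smoke = 3+5+10 = 18 ⇒ 18 minutes.
Change in finish: 18 − 19 = -1 minutes.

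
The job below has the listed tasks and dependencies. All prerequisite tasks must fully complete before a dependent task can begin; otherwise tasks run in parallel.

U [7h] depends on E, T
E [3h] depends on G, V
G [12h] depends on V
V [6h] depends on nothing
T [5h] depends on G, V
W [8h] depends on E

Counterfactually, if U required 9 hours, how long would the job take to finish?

32

Critical path before the change: V→G→T→U = 6+12+5+7 = 30 giving 30 hours.
Since U is critical, the +2 change carries straight to that chain (now 32 hours).
That remains the longest chain; total 32 hours.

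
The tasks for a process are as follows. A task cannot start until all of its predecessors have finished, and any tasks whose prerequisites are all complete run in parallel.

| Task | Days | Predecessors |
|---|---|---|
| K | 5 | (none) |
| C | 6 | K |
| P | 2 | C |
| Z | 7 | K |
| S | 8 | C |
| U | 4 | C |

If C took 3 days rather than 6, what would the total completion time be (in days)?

The binding path is K→C→S = 5+6+8 = 19; finish at 19 days.
C is on the critical path; changing it to 3 makes that path 16 days.
No other chain overtakes it, so the finish is 16 days.

16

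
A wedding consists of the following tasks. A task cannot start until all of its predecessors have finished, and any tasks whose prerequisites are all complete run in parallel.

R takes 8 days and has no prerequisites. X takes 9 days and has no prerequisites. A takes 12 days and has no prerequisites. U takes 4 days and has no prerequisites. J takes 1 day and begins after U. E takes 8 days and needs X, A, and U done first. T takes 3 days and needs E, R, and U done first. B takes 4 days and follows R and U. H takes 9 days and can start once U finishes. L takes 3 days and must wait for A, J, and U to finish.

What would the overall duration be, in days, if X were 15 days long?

Baseline: A→E→T = 12+8+3 = 23 → 23 days.
X has 3 days of float (longest path through it is 20).
Now X→E→T = 15+8+3 = 26 is longest, so the finish becomes 26 days.

26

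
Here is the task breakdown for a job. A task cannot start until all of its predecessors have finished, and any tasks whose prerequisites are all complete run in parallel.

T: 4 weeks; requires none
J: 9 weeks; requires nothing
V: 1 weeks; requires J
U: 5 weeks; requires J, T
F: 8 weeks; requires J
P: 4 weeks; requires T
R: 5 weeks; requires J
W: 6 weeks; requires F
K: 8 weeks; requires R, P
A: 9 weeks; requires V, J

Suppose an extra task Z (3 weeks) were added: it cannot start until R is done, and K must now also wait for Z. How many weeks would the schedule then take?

25

Originally the schedule takes 23 weeks.
With Z inserted, K now waits for max(R, P, Z).
New critical path: J→R→Z→K = 9+5+3+8 = 25 ⇒ 25 weeks.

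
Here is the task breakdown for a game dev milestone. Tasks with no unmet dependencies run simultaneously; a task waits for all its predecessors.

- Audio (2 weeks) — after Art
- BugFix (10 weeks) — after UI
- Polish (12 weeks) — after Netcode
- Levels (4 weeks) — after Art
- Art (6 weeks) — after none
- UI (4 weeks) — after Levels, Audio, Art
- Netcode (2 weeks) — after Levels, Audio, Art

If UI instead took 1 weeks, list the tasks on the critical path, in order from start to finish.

Baseline: Art→Levels→UI→BugFix = 6+4+4+10 = 24 → 24 weeks.
UI lies on that path, so at 1 week the path becomes 21 weeks.
New critical path: Art→Levels→Netcode→Polish = 6+4+2+12 = 24 ⇒ 24 weeks.

Art, Levels, Netcode, Polish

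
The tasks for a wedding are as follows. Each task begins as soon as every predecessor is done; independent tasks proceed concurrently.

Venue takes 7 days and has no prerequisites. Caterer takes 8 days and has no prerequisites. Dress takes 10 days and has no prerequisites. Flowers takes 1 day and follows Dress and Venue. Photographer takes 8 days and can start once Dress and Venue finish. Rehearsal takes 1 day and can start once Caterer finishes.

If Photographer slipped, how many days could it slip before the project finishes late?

Dress→Photographer = 10+8 = 18 sets the makespan at 18 days.
Longest path through Photographer: 18 days (earliest finish 18, latest finish 18).
So Photographer can slip 18 − 18 = 0 days.

0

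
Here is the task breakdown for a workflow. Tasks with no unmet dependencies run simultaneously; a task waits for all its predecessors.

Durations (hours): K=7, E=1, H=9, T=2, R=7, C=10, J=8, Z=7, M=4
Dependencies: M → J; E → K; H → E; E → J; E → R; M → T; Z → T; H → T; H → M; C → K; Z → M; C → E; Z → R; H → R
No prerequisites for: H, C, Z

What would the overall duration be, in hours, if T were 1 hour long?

21

Baseline: H→M→J = 9+4+8 = 21 → 21 hours.
T has 6 hours of float (longest path through it is 15).
That remains the longest chain; total 21 hours.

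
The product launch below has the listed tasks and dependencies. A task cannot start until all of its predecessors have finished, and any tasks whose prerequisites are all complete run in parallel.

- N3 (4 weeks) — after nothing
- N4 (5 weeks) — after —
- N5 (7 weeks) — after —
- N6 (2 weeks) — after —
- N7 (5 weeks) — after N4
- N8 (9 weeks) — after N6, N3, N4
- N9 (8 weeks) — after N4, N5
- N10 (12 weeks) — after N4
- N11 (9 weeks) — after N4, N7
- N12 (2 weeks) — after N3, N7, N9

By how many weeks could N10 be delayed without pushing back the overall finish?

2

N4→N7→N11 = 5+5+9 = 19 sets the makespan at 19 weeks.
Longest path through N10: 17 weeks (earliest finish 17, latest finish 19).
So N10 can slip 19 − 17 = 2 weeks.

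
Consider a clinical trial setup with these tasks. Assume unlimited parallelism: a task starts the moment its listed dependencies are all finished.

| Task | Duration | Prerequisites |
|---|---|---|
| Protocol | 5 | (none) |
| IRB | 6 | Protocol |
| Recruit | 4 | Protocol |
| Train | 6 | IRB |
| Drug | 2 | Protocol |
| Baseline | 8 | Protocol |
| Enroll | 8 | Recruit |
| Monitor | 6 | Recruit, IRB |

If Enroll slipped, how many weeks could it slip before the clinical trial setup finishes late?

0

Critical path: Protocol→IRB→Train = 5+6+6 = 17, so the finish is 17 weeks.
Enroll finishes as early as 17 and must finish by 17.
So Enroll can slip 17 − 17 = 0 weeks.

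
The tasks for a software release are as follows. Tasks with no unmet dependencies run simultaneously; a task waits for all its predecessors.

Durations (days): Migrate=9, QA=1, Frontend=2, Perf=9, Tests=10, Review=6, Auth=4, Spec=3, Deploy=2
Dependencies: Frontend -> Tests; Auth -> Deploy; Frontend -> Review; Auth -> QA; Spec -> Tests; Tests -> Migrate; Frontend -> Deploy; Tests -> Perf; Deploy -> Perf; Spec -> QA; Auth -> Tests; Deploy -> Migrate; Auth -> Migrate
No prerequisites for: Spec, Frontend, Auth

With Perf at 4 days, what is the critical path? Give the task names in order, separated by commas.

As given, the longest chain is Auth→Tests→Perf = 4+10+9 = 23, so the finish is 23 days.
Perf is on the critical path; changing it to 4 makes that path 18 days.
New critical path: Auth→Tests→Migrate = 4+10+9 = 23 ⇒ 23 days.

Auth, Tests, Migrate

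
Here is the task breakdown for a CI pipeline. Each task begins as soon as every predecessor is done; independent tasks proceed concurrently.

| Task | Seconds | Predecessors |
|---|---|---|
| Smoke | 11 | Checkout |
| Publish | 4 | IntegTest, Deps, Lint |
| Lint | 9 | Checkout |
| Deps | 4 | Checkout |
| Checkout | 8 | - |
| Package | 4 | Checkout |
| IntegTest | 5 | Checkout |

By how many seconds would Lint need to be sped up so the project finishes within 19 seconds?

2

Current finish: 21 seconds; target: 19.
Lint is on every critical path, so each second cut from Lint cuts the finish by one (this holds down to a finish of 19).
Need 21 − 19 = 2 seconds off Lint → Lint becomes 7 seconds, finish becomes 19.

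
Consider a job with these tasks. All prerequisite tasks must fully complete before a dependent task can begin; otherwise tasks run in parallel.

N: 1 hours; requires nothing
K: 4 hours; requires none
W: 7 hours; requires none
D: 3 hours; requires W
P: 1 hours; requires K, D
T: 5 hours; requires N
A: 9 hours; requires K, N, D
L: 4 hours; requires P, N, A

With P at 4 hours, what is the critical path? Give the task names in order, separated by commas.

W, D, A, L

Actual critical path: W→D→A→L = 7+3+9+4 = 23 ⇒ 23 hours.
P has 8 hours of float (longest path through it is 15).
That remains the longest chain; total 23 hours.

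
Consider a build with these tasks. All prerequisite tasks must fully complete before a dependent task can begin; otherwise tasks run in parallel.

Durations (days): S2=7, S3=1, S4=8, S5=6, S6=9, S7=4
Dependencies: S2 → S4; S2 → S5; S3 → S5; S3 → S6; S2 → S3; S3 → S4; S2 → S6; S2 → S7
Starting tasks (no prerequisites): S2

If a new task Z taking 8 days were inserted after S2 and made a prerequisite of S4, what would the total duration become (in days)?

Originally the job takes 17 days.
With Z inserted, S4 now waits for max(S2, S3, Z).
New critical path: S2→Z→S4 = 7+8+8 = 23 ⇒ 23 days.

23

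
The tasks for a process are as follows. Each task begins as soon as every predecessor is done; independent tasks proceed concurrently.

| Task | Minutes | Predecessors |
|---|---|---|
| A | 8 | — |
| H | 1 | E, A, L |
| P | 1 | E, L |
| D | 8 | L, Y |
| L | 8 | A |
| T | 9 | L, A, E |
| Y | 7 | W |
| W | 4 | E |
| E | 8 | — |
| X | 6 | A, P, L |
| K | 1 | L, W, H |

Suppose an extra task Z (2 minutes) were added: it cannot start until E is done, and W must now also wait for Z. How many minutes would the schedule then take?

Originally the schedule takes 27 minutes.
With Z inserted, W now waits for max(E, Z).
New critical path: E→Z→W→Y→D = 8+2+4+7+8 = 29 ⇒ 29 minutes.

29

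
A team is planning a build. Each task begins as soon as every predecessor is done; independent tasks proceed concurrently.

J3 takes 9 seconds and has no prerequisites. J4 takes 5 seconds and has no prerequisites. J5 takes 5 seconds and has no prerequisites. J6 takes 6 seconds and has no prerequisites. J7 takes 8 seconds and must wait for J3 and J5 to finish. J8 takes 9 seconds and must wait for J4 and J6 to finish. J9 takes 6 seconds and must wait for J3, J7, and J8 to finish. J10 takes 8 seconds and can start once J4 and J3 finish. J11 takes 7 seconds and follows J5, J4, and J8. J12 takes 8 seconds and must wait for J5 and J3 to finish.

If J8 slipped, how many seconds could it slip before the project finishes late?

1

J3→J7→J9 = 9+8+6 = 23 sets the makespan at 23 seconds.
The longest chain containing J8 totals 22 seconds.
Slack of J8 = 7 − 6 = 1 second.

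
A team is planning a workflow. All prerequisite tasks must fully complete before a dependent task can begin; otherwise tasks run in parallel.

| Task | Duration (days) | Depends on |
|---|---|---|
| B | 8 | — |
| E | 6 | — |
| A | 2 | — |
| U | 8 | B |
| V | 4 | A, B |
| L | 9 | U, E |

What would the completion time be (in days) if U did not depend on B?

With the dependency in place, B→U→L = 8+8+9 = 25 sets the finish at 25 days.
Without B→U, U's earliest start moves from 8 to 0.
New critical path: U→L = 8+9 = 17 ⇒ 17 days.

17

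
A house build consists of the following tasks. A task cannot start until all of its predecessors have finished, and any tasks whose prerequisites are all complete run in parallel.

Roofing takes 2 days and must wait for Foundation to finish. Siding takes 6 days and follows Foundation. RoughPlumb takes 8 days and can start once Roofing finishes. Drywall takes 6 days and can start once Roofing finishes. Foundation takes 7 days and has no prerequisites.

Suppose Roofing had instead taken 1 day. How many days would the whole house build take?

16

As given, the longest chain is Foundation→Roofing→RoughPlumb = 7+2+8 = 17, so the finish is 17 days.
Roofing lies on that path, so at 1 day the path becomes 16 days.
The critical path is still Foundation→Roofing→RoughPlumb; finish is now 16 days.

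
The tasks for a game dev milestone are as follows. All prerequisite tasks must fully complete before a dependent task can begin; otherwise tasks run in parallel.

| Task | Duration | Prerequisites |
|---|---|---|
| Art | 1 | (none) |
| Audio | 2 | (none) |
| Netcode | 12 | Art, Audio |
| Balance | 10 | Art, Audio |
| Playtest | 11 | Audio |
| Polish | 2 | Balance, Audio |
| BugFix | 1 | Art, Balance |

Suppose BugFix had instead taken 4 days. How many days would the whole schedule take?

16

Actual critical path: Audio→Netcode = 2+12 = 14 ⇒ 14 days.
BugFix has 1 day of float (longest path through it is 13).
The binding chain switches to Audio→Balance→BugFix = 2+10+4 = 16; finish 16 days.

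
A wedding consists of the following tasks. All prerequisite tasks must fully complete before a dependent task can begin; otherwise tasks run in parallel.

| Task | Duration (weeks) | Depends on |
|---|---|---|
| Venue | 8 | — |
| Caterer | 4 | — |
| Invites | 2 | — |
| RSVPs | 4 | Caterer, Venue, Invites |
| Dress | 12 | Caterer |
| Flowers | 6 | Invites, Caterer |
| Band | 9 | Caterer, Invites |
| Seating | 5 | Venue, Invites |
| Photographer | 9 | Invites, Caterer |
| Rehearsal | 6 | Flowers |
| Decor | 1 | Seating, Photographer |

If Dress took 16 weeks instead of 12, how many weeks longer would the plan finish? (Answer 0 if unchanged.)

Critical path before the change: Caterer→Dress = 4+12 = 16 giving 16 weeks.
Dress is on the critical path; changing it to 16 makes that path 20 weeks.
That remains the longest chain; total 20 weeks.
Change in finish: 20 − 16 = +4 weeks.

4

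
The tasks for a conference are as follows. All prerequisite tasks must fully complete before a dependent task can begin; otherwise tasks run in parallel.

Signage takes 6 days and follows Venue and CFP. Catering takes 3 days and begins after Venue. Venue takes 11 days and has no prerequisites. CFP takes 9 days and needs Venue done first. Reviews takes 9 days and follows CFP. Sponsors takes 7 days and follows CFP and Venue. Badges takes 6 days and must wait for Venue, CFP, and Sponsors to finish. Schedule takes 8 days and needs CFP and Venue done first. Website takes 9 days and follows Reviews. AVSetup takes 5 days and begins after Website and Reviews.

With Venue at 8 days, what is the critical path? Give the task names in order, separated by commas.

As given, the longest chain is Venue→CFP→Reviews→Website→AVSetup = 11+9+9+9+5 = 43, so the finish is 43 days.
Venue is on the critical path; changing it to 8 makes that path 40 days.
No other chain overtakes it, so the finish is 40 days.

Venue, CFP, Reviews, Website, AVSetup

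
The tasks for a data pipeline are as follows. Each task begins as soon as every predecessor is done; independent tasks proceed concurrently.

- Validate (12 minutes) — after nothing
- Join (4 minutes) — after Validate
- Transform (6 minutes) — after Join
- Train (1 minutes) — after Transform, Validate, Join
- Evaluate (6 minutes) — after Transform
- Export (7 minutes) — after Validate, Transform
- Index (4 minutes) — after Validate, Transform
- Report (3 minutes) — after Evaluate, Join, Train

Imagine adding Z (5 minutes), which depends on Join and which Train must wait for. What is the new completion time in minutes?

31

Originally the schedule takes 31 minutes.
With Z inserted, Train now waits for max(Transform, Validate, Join, Z).
New critical path: Validate→Join→Transform→Evaluate→Report = 12+4+6+6+3 = 31 ⇒ 31 minutes.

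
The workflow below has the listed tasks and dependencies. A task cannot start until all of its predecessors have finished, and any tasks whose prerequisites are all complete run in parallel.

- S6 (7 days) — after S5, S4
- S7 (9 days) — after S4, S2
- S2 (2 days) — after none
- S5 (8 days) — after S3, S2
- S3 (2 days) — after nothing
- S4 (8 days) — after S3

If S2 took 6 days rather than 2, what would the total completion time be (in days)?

Baseline: S3→S4→S7 = 2+8+9 = 19 → 19 days.
The longest path through S2 is only 17 days, so S2 has float 2.
The binding chain switches to S2→S5→S6 = 6+8+7 = 21; finish 21 days.

21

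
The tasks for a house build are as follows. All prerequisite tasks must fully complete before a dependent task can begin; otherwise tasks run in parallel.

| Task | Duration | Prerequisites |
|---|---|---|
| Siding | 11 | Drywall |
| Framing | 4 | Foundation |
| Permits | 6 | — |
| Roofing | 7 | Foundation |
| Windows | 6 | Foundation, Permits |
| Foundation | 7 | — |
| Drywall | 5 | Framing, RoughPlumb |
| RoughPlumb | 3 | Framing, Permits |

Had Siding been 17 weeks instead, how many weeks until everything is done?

36

The binding path is Foundation→Framing→RoughPlumb→Drywall→Siding = 7+4+3+5+11 = 30; finish at 30 weeks.
Siding is on the critical path; changing it to 17 makes that path 36 weeks.
That remains the longest chain; total 36 weeks.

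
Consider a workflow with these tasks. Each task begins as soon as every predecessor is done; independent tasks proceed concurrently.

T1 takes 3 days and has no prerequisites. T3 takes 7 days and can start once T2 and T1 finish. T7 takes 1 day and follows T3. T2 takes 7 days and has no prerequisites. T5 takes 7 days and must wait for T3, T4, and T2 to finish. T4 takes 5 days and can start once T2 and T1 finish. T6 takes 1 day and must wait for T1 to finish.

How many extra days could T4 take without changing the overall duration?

T2→T3→T5 = 7+7+7 = 21 sets the makespan at 21 days.
The longest chain containing T4 totals 19 days.
Float = 21 − 19 = 2.

2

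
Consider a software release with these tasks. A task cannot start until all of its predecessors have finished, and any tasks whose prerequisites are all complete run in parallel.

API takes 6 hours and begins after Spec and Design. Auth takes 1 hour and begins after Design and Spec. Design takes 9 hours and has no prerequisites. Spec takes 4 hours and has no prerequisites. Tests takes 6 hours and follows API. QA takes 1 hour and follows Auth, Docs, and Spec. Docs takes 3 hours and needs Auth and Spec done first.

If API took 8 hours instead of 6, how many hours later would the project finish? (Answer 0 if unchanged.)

2

Critical path before the change: Design→API→Tests = 9+6+6 = 21 giving 21 hours.
API lies on that path, so at 8 hours the path becomes 23 hours.
That remains the longest chain; total 23 hours.
Change in finish: 23 − 21 = +2 hours.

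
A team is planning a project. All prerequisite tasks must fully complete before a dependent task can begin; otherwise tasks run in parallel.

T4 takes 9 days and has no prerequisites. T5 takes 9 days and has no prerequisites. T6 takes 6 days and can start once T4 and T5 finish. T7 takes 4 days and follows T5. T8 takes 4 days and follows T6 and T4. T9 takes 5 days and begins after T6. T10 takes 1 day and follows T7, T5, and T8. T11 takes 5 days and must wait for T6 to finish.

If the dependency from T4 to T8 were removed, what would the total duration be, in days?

With the dependency in place, T4→T6→T8→T10 = 9+6+4+1 = 20 sets the finish at 20 days.
Dropping T4→T8 doesn't change T8's earliest start (15); another predecessor still binds.
New critical path: T4→T6→T8→T10 = 9+6+4+1 = 20 ⇒ 20 days.

20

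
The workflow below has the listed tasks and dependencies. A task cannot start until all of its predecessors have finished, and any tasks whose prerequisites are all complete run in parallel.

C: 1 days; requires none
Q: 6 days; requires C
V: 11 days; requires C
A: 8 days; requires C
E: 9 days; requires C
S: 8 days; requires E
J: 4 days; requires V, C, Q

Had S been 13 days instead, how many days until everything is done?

23

As given, the longest chain is C→E→S = 1+9+8 = 18, so the finish is 18 days.
S is on the critical path; changing it to 13 makes that path 23 days.
The critical path is still C→E→S; finish is now 23 days.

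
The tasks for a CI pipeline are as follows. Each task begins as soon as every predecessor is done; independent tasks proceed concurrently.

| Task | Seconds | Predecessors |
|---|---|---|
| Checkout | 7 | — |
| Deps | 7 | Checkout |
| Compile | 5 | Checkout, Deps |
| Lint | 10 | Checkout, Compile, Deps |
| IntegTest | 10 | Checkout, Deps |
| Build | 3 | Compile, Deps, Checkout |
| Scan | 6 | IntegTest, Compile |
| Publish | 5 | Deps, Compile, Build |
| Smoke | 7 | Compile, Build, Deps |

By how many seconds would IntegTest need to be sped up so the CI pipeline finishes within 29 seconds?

1

Current finish: 30 seconds; target: 29.
IntegTest is on every critical path, so each second cut from IntegTest cuts the finish by one (this holds down to a finish of 29).
Need 30 − 29 = 1 second off IntegTest → IntegTest becomes 9 seconds, finish becomes 29.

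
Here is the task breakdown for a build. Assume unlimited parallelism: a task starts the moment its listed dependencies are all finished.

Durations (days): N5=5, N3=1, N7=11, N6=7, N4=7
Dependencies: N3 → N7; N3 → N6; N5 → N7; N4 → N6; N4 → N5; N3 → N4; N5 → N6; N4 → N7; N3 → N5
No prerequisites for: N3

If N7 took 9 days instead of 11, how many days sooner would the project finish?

2

As given, the longest chain is N3→N4→N5→N7 = 1+7+5+11 = 24, so the finish is 24 days.
Since N7 is critical, the -2 change carries straight to that chain (now 22 days).
The critical path is still N3→N4→N5→N7; finish is now 22 days.
Change in finish: 22 − 24 = -2 days.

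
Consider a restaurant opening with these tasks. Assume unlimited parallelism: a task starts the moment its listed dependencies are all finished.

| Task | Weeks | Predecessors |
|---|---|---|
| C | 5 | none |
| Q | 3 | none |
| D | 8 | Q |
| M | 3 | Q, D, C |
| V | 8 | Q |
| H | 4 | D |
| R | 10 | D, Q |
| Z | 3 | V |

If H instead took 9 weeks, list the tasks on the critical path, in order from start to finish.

Critical path before the change: Q→D→R = 3+8+10 = 21 giving 21 weeks.
H is off the critical path — its longest chain is 15 weeks, giving 6 of slack.
No other chain overtakes it, so the finish is 21 weeks.

Q, D, R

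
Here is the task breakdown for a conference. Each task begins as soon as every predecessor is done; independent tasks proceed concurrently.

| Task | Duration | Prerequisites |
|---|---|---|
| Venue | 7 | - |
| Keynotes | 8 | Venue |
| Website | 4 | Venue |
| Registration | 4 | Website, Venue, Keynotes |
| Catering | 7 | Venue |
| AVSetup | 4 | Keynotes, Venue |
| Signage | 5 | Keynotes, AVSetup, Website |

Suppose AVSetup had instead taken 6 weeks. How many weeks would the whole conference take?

26

Actual critical path: Venue→Keynotes→AVSetup→Signage = 7+8+4+5 = 24 ⇒ 24 weeks.
AVSetup is on the critical path; changing it to 6 makes that path 26 weeks.
That remains the longest chain; total 26 weeks.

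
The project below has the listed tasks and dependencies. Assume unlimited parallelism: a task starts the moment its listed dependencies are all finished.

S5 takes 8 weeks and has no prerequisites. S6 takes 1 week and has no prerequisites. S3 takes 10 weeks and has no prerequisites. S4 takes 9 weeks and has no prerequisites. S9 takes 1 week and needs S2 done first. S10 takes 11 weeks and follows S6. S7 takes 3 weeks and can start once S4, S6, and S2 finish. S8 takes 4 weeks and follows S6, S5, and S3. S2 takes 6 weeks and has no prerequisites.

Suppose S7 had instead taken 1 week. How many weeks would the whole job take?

14

Baseline: S3→S8 = 10+4 = 14 → 14 weeks.
S7 is off the critical path — its longest chain is 12 weeks, giving 2 of slack.
The critical path is still S3→S8; finish is now 14 weeks.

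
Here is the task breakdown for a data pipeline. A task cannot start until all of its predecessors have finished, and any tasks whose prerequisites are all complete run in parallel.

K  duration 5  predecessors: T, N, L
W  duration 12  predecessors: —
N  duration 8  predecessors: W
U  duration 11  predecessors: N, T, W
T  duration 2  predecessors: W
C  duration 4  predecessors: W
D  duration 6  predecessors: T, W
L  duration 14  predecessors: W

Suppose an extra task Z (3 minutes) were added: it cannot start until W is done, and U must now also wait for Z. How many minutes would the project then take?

31

Originally the project takes 31 minutes.
With Z inserted, U now waits for max(N, T, W, Z).
New critical path: W→L→K = 12+14+5 = 31 ⇒ 31 minutes.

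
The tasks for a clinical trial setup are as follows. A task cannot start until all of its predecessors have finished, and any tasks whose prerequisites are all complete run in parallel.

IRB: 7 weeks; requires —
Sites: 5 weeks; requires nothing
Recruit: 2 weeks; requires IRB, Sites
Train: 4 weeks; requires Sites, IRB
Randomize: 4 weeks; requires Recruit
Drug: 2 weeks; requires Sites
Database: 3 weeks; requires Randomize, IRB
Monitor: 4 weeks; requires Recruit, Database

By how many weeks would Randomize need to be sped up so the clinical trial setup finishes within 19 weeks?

1

Current finish: 20 weeks; target: 19.
Randomize is on every critical path, so each week cut from Randomize cuts the finish by one (this holds down to a finish of 17).
Need 20 − 19 = 1 week off Randomize → Randomize becomes 3 weeks, finish becomes 19.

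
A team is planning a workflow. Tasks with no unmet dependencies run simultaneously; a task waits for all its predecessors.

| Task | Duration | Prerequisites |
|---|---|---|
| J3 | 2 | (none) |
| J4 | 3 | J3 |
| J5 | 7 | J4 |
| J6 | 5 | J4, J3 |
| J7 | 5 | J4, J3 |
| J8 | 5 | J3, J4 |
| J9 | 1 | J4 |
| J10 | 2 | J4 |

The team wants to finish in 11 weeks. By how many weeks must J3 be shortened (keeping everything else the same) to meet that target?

1

Current finish: 12 weeks; target: 11.
J3 is on every critical path, so each week cut from J3 cuts the finish by one (this holds down to a finish of 11).
Need 12 − 11 = 1 week off J3 → J3 becomes 1 week, finish becomes 11.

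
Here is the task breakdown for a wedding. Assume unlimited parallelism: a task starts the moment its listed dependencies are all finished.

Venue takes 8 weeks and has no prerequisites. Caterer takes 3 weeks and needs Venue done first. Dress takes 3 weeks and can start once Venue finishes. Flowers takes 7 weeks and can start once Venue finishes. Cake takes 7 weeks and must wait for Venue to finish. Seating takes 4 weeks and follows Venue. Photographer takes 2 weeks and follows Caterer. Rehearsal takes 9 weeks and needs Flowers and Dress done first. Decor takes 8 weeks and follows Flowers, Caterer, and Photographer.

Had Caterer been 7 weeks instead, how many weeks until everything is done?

As given, the longest chain is Venue→Flowers→Rehearsal = 8+7+9 = 24, so the finish is 24 weeks.
Caterer is off the critical path — its longest chain is 21 weeks, giving 3 of slack.
The binding chain switches to Venue→Caterer→Photographer→Decor = 8+7+2+8 = 25; finish 25 weeks.

25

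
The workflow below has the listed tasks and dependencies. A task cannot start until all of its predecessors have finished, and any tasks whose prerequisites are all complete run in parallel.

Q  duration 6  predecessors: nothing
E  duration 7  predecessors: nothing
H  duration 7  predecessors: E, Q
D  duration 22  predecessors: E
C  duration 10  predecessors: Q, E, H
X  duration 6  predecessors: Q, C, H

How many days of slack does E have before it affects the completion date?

E→H→C→X = 7+7+10+6 = 30 sets the makespan at 30 days.
Longest path through E: 30 days (earliest finish 7, latest finish 7).
Float = 30 − 30 = 0.

0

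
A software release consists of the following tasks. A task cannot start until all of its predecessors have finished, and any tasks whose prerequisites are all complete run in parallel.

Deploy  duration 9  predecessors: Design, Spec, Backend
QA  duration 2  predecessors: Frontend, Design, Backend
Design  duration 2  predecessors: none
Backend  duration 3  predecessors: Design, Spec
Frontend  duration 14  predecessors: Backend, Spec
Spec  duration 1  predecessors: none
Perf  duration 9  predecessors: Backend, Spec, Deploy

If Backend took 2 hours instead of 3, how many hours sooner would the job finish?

Critical path before the change: Design→Backend→Deploy→Perf = 2+3+9+9 = 23 giving 23 hours.
Since Backend is critical, the -1 change carries straight to that chain (now 22 hours).
No other chain overtakes it, so the finish is 22 hours.
Change in finish: 22 − 23 = -1 hours.

1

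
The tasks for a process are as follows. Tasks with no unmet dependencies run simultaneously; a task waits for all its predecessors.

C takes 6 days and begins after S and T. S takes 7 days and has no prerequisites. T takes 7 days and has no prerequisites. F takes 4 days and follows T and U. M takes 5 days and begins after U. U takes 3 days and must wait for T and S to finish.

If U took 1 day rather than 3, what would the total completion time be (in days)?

Critical path before the change: T→U→M = 7+3+5 = 15 giving 15 days.
U is on the critical path; changing it to 1 makes that path 13 days.
No other chain overtakes it, so the finish is 13 days.

13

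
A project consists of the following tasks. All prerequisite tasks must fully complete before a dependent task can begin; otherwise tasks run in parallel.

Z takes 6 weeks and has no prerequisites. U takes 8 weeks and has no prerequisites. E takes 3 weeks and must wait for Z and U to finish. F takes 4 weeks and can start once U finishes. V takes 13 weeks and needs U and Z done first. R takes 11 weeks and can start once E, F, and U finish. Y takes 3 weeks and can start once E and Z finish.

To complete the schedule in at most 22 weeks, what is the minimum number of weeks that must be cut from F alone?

1

Current finish: 23 weeks; target: 22.
F is on every critical path, so each week cut from F cuts the finish by one (this holds down to a finish of 22).
Need 23 − 22 = 1 week off F → F becomes 3 weeks, finish becomes 22.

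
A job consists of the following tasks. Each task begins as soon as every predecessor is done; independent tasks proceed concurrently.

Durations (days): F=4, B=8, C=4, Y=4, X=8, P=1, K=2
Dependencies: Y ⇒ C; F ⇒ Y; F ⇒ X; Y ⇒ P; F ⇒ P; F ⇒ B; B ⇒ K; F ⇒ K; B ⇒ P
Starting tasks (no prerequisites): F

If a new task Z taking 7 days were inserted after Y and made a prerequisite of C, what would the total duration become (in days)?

Originally the project takes 14 days.
With Z inserted, C now waits for max(Y, Z).
New critical path: F→Y→Z→C = 4+4+7+4 = 19 ⇒ 19 days.

19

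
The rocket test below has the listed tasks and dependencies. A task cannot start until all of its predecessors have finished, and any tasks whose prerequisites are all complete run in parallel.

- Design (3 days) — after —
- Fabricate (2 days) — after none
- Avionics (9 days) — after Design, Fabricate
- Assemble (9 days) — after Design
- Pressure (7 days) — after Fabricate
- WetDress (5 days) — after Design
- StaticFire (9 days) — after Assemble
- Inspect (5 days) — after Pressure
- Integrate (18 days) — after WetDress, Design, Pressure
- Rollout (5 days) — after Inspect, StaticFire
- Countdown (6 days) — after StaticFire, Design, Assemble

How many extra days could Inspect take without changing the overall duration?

Design→Assemble→StaticFire→Countdown = 3+9+9+6 = 27 sets the makespan at 27 days.
Inspect finishes as early as 14 and must finish by 22.
Slack of Inspect = 17 − 9 = 8 days.

8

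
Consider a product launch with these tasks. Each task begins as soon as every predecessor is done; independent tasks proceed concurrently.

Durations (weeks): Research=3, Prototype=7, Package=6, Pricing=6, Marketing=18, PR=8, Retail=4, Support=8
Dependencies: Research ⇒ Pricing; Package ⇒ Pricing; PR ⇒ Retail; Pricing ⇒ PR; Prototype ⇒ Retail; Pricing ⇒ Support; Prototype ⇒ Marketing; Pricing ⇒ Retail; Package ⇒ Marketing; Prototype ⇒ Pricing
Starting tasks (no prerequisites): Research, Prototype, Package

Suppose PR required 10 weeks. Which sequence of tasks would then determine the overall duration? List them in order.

Actual critical path: Prototype→Pricing→PR→Retail = 7+6+8+4 = 25 ⇒ 25 weeks.
PR lies on that path, so at 10 weeks the path becomes 27 weeks.
The critical path is still Prototype→Pricing→PR→Retail; finish is now 27 weeks.

Prototype, Pricing, PR, Retail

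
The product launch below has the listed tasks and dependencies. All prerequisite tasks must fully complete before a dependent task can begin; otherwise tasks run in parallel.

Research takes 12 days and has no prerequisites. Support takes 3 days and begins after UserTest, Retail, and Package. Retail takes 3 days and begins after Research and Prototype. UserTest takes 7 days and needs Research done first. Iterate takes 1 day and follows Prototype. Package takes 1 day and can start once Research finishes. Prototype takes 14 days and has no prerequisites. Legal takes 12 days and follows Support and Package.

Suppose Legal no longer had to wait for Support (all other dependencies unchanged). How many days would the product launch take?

25

Original critical path: Research→UserTest→Support→Legal = 12+7+3+12 = 34 ⇒ 34 days.
Without Support→Legal, Legal's earliest start moves from 22 to 13.
New critical path: Research→Package→Legal = 12+1+12 = 25 ⇒ 25 days.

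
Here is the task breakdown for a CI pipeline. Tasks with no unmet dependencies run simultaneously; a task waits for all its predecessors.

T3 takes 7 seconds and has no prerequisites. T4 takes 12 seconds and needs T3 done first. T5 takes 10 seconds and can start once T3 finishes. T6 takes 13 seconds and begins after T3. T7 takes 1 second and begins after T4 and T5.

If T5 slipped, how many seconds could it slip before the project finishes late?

2

T3→T4→T7 = 7+12+1 = 20 sets the makespan at 20 seconds.
T5 finishes as early as 17 and must finish by 19.
Slack of T5 = 9 − 7 = 2 seconds.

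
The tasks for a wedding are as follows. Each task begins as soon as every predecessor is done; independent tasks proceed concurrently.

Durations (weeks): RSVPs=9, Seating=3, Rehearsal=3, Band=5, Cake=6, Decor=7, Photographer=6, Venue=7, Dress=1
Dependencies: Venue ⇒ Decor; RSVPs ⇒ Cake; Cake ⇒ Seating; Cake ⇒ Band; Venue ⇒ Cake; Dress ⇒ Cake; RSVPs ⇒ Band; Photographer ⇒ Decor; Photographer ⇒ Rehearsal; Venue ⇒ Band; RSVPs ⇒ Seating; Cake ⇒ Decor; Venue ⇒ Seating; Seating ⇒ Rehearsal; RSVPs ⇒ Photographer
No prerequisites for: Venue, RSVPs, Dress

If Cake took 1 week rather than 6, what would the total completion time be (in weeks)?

22

Critical path before the change: RSVPs→Cake→Decor = 9+6+7 = 22 giving 22 weeks.
Cake lies on that path, so at 1 week the path becomes 17 weeks.
New critical path: RSVPs→Photographer→Decor = 9+6+7 = 22 ⇒ 22 weeks.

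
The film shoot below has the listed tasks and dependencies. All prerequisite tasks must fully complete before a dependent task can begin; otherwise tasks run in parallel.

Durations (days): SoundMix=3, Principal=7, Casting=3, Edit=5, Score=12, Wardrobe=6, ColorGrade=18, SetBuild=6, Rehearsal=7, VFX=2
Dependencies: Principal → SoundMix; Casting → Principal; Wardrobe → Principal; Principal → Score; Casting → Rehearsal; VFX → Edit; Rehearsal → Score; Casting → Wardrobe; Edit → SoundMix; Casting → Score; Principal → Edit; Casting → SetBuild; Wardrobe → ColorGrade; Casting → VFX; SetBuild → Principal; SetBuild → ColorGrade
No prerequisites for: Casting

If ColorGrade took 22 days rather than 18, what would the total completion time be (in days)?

31

The binding path is Casting→SetBuild→Principal→Score = 3+6+7+12 = 28; finish at 28 days.
ColorGrade is off the critical path — its longest chain is 27 days, giving 1 of slack.
New critical path: Casting→SetBuild→ColorGrade = 3+6+22 = 31 ⇒ 31 days.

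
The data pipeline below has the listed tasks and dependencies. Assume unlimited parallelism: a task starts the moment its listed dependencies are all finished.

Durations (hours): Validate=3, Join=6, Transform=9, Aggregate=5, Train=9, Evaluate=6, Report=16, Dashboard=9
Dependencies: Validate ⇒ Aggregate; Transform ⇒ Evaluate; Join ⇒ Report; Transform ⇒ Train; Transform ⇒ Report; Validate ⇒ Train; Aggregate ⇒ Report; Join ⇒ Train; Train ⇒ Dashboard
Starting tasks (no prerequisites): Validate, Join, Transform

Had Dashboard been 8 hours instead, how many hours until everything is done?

26

Baseline: Transform→Train→Dashboard = 9+9+9 = 27 → 27 hours.
Since Dashboard is critical, the -1 change carries straight to that chain (now 26 hours).
The critical path is still Transform→Train→Dashboard; finish is now 26 hours.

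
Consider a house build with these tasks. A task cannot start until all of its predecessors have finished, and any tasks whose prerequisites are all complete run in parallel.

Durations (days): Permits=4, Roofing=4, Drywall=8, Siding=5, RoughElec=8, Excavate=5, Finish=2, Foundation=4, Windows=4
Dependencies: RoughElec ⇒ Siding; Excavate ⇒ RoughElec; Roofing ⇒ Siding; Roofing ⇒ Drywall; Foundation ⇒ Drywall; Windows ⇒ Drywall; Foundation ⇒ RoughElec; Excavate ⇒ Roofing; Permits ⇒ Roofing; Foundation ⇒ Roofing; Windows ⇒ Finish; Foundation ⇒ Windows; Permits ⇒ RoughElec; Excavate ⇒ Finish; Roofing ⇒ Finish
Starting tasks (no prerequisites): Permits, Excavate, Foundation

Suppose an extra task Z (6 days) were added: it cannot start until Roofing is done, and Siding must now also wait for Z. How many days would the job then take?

20

Originally the job takes 18 days.
With Z inserted, Siding now waits for max(Roofing, RoughElec, Z).
New critical path: Excavate→Roofing→Z→Siding = 5+4+6+5 = 20 ⇒ 20 days.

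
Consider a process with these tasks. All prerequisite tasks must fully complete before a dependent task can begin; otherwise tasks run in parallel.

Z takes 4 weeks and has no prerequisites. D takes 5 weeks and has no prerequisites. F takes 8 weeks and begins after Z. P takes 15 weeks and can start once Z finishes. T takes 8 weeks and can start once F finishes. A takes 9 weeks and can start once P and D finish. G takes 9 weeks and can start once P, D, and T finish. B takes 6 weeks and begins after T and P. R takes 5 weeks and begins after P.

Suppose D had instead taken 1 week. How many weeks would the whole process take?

29

Baseline: Z→F→T→G = 4+8+8+9 = 29 → 29 weeks.
D is off the critical path — its longest chain is 14 weeks, giving 15 of slack.
The critical path is still Z→F→T→G; finish is now 29 weeks.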